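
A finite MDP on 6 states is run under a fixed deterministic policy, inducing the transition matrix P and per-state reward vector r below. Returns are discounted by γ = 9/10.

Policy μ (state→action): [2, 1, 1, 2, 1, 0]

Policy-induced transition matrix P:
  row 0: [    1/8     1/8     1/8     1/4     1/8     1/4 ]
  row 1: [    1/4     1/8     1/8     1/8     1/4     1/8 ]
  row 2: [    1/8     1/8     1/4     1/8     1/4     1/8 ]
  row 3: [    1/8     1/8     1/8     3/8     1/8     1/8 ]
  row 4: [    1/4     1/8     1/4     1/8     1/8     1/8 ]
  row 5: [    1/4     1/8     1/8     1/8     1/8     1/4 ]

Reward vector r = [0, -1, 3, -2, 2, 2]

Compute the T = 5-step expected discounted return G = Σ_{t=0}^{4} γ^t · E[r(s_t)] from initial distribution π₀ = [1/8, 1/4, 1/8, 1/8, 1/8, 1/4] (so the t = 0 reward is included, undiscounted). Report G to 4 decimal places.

t=0: π = [0.1250, 0.2500, 0.1250, 0.1250, 0.1250, 0.2500], E[r] = 0.6250, γ^t·E[r] = 0.625000, running G = 0.625000
t=1: π = [0.2031, 0.1250, 0.1563, 0.1719, 0.1719, 0.1719], E[r] = 0.6875, γ^t·E[r] = 0.618750, running G = 1.243750
t=2: π = [0.1836, 0.1250, 0.1660, 0.1934, 0.1602, 0.1719], E[r] = 0.6504, γ^t·E[r] = 0.526816, running G = 1.770566
t=3: π = [0.1821, 0.1250, 0.1658, 0.1963, 0.1614, 0.1694], E[r] = 0.6414, γ^t·E[r] = 0.467550, running G = 2.238116
t=4: π = [0.1820, 0.1250, 0.1659, 0.1968, 0.1613, 0.1689], E[r] = 0.6396, γ^t·E[r] = 0.419633, running G = 2.657749

G = 2.6577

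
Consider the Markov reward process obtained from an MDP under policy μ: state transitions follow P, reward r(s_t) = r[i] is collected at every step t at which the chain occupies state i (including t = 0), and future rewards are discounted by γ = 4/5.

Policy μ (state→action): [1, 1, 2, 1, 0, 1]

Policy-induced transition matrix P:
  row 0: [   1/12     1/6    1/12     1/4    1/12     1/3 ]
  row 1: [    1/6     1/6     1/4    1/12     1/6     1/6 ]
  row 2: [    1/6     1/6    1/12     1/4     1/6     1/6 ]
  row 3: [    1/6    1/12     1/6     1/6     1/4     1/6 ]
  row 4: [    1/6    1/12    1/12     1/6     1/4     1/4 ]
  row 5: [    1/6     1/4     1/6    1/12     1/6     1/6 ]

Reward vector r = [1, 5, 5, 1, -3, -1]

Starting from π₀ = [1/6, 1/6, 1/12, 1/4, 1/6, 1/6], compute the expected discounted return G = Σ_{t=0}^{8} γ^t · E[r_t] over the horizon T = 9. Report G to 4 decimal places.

t=0: π = [0.1667, 0.1667, 0.0833, 0.2500, 0.1667, 0.1667], E[r] = 1.0000, γ^t·E[r] = 1.000000, running G = 1.000000
t=1: π = [0.1528, 0.1458, 0.1458, 0.1597, 0.1875, 0.2083], E[r] = 1.0000, γ^t·E[r] = 0.800000, running G = 1.800000
t=2: π = [0.1539, 0.1551, 0.1383, 0.1620, 0.1829, 0.2078], E[r] = 1.0266, γ^t·E[r] = 0.657037, running G = 2.457037
t=3: π = [0.1538, 0.1552, 0.1400, 0.1608, 0.1826, 0.2076], E[r] = 1.0355, γ^t·E[r] = 0.530173, running G = 2.987210
t=4: π = [0.1538, 0.1553, 0.1399, 0.1609, 0.1825, 0.2075], E[r] = 1.0361, γ^t·E[r] = 0.424395, running G = 3.411605
t=5: π = [0.1538, 0.1553, 0.1399, 0.1609, 0.1825, 0.2075], E[r] = 1.0362, γ^t·E[r] = 0.339550, running G = 3.751155
t=6: π = [0.1538, 0.1553, 0.1399, 0.1609, 0.1825, 0.2075], E[r] = 1.0362, γ^t·E[r] = 0.271639, running G = 4.022793
t=7: π = [0.1538, 0.1553, 0.1399, 0.1609, 0.1825, 0.2075], E[r] = 1.0362, γ^t·E[r] = 0.217311, running G = 4.240104
t=8: π = [0.1538, 0.1553, 0.1399, 0.1609, 0.1825, 0.2075], E[r] = 1.0362, γ^t·E[r] = 0.173849, running G = 4.413953

G = 4.4140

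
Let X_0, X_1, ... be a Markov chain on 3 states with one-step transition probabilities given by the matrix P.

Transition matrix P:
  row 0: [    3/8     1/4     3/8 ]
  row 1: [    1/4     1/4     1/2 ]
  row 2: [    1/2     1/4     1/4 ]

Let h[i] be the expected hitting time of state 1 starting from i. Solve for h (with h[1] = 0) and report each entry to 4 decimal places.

h = [4.0000, 0.0000, 4.0000]

First-step conditioning: h[1] = 0; for i ≠ 1, h[i] = 1 + Σ_k P[i][k]·h[k].
  h[0] = 1 + 3/8·h[0] + 3/8·h[2]
  h[2] = 1 + 1/2·h[0] + 1/4·h[2]
Solving the 2×2 linear system over states ≠ 1 gives exactly h = [4, 0, 4] (h[1] = 0 is the target).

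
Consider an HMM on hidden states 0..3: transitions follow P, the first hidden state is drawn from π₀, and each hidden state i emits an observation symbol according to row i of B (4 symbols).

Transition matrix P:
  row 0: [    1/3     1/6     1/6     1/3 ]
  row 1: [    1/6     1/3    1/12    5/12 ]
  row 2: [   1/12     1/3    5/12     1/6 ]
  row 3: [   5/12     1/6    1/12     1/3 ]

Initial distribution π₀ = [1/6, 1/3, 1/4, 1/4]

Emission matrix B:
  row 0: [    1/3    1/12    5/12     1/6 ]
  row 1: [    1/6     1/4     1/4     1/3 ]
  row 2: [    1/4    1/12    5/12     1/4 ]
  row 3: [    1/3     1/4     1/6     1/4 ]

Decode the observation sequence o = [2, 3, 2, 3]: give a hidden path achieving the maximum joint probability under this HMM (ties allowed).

t=0: δ = [6.944e-02, 8.333e-02, 1.042e-01, 4.167e-02]  (obs o_0=2)
t=1: δ = [3.858e-03, 1.157e-02, 1.085e-02, 8.681e-03]  ψ = [0, 2, 2, 1]  (obs o_1=3)
t=2: δ = [1.507e-03, 9.645e-04, 1.884e-03, 8.038e-04]  ψ = [3, 1, 2, 1]  (obs o_2=2)
t=3: δ = [8.372e-05, 2.093e-04, 1.962e-04, 1.256e-04]  ψ = [0, 2, 2, 0]  (obs o_3=3)
backtrack: best end state = 1; path = [2, 2, 2, 1]

path = [2, 2, 2, 1]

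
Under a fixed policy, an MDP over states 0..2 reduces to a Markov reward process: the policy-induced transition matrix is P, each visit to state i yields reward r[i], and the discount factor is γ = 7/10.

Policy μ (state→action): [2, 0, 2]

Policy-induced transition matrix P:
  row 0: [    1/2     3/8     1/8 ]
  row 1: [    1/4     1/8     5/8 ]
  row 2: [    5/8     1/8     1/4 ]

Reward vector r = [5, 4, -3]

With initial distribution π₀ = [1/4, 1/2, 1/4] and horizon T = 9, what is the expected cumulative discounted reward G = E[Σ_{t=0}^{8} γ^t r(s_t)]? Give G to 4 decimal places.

G = 7.4181

t=0: π = [0.2500, 0.5000, 0.2500], E[r] = 2.5000, γ^t·E[r] = 2.500000, running G = 2.500000
t=1: π = [0.4063, 0.1875, 0.4063], E[r] = 1.5625, γ^t·E[r] = 1.093750, running G = 3.593750
t=2: π = [0.5039, 0.2266, 0.2695], E[r] = 2.6172, γ^t·E[r] = 1.282422, running G = 4.876172
t=3: π = [0.4771, 0.2510, 0.2720], E[r] = 2.5732, γ^t·E[r] = 0.882622, running G = 5.758794
t=4: π = [0.4713, 0.2443, 0.2845], E[r] = 2.4799, γ^t·E[r] = 0.595414, running G = 6.354208
t=5: π = [0.4745, 0.2428, 0.2827], E[r] = 2.4957, γ^t·E[r] = 0.419444, running G = 6.773652
t=6: π = [0.4746, 0.2436, 0.2817], E[r] = 2.5024, γ^t·E[r] = 0.294409, running G = 7.068061
t=7: π = [0.4743, 0.2437, 0.2820], E[r] = 2.5001, γ^t·E[r] = 0.205894, running G = 7.273955
t=8: π = [0.4743, 0.2436, 0.2821], E[r] = 2.4998, γ^t·E[r] = 0.144106, running G = 7.418061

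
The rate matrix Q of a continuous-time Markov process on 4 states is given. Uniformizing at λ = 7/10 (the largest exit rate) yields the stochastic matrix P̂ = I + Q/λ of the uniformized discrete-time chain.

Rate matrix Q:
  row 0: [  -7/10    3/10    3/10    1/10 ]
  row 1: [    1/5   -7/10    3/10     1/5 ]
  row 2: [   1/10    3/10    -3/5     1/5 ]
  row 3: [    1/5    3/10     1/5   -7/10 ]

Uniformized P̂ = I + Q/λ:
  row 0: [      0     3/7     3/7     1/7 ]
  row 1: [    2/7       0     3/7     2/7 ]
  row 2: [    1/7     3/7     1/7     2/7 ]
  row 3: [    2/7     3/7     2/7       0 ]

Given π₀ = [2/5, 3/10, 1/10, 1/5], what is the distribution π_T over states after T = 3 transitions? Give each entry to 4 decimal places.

t=0: π = [0.4000, 0.3000, 0.1000, 0.2000]
t=1: π = [0.1571, 0.3000, 0.3714, 0.1714]
t=2: π = [0.1878, 0.3000, 0.2980, 0.2143]
t=3: π = [0.1895, 0.3000, 0.3128, 0.1977]

π = [0.1895, 0.3000, 0.3128, 0.1977]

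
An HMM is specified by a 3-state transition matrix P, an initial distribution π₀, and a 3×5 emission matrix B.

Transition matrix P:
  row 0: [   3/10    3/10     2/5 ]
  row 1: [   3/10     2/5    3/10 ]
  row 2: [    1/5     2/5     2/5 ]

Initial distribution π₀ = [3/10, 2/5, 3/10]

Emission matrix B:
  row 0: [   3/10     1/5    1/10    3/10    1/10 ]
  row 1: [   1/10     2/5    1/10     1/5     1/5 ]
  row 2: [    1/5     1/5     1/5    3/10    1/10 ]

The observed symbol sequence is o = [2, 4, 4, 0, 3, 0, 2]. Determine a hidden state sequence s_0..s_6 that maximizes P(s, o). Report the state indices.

t=0: δ = [3.000e-02, 4.000e-02, 6.000e-02]  (obs o_0=2)
t=1: δ = [1.200e-03, 4.800e-03, 2.400e-03]  ψ = [1, 2, 2]  (obs o_1=4)
t=2: δ = [1.440e-04, 3.840e-04, 1.440e-04]  ψ = [1, 1, 1]  (obs o_2=4)
t=3: δ = [3.456e-05, 1.536e-05, 2.304e-05]  ψ = [1, 1, 1]  (obs o_3=0)
t=4: δ = [3.110e-06, 2.074e-06, 4.147e-06]  ψ = [0, 0, 0]  (obs o_4=3)
t=5: δ = [2.799e-07, 1.659e-07, 3.318e-07]  ψ = [0, 2, 2]  (obs o_5=0)
t=6: δ = [8.398e-09, 1.327e-08, 2.654e-08]  ψ = [0, 2, 2]  (obs o_6=2)
backtrack: best end state = 2; path = [2, 1, 1, 0, 2, 2, 2]

path = [2, 1, 1, 0, 2, 2, 2]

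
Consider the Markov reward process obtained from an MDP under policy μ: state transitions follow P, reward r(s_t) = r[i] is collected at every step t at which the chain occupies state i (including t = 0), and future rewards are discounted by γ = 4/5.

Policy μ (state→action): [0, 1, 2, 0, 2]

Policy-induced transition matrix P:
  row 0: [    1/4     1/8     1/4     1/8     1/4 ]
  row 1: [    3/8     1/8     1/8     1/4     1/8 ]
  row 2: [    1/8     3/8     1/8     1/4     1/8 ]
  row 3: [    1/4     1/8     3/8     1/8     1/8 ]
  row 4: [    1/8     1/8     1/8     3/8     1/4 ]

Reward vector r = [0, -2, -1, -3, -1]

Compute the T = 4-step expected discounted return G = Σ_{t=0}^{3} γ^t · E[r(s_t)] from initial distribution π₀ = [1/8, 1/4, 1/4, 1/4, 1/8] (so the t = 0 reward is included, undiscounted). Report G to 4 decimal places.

G = -4.3260

t=0: π = [0.1250, 0.2500, 0.2500, 0.2500, 0.1250], E[r] = -1.6250, γ^t·E[r] = -1.625000, running G = -1.625000
t=1: π = [0.2344, 0.1875, 0.2031, 0.2188, 0.1563], E[r] = -1.3906, γ^t·E[r] = -1.112500, running G = -2.737500
t=2: π = [0.2285, 0.1758, 0.2090, 0.2129, 0.1738], E[r] = -1.3730, γ^t·E[r] = -0.878750, running G = -3.616250
t=3: π = [0.2241, 0.1772, 0.2068, 0.2166, 0.1753], E[r] = -1.3862, γ^t·E[r] = -0.709750, running G = -4.326000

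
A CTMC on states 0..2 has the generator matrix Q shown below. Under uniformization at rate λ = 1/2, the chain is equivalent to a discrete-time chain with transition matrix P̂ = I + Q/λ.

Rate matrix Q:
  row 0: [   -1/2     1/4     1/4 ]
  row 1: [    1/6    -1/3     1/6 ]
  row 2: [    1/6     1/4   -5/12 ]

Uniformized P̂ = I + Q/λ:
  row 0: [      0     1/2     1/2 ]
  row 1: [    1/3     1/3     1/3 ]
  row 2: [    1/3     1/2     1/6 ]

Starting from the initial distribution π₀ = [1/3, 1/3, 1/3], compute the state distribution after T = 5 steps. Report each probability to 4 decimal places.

π = [0.2497, 0.4286, 0.3218]

t=0: π = [0.3333, 0.3333, 0.3333]
t=1: π = [0.2222, 0.4444, 0.3333]
t=2: π = [0.2593, 0.4259, 0.3148]
t=3: π = [0.2469, 0.4290, 0.3241]
t=4: π = [0.2510, 0.4285, 0.3205]
t=5: π = [0.2497, 0.4286, 0.3218]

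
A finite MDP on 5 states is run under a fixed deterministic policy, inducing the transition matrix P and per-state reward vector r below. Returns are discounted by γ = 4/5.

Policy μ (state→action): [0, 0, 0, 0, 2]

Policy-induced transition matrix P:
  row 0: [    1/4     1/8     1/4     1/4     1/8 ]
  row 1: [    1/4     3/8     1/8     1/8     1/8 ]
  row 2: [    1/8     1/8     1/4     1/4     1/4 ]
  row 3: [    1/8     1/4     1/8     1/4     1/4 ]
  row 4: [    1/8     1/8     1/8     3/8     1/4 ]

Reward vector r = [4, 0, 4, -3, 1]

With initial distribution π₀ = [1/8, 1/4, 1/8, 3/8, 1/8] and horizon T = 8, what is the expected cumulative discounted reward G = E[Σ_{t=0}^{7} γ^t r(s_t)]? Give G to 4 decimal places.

G = 2.5872

t=0: π = [0.1250, 0.2500, 0.1250, 0.3750, 0.1250], E[r] = 0.0000, γ^t·E[r] = 0.000000, running G = 0.000000
t=1: π = [0.1719, 0.2344, 0.1563, 0.2344, 0.2031], E[r] = 0.8125, γ^t·E[r] = 0.650000, running G = 0.650000
t=2: π = [0.1758, 0.2129, 0.1660, 0.2461, 0.1992], E[r] = 0.8281, γ^t·E[r] = 0.530000, running G = 1.180000
t=3: π = [0.1736, 0.2090, 0.1677, 0.2483, 0.2014], E[r] = 0.8218, γ^t·E[r] = 0.420750, running G = 1.600750
t=4: π = [0.1728, 0.2083, 0.1677, 0.2491, 0.2022], E[r] = 0.8170, γ^t·E[r] = 0.334625, running G = 1.935375
t=5: π = [0.1726, 0.2082, 0.1676, 0.2492, 0.2024], E[r] = 0.8154, γ^t·E[r] = 0.267205, running G = 2.202580
t=6: π = [0.1726, 0.2082, 0.1675, 0.2493, 0.2024], E[r] = 0.8151, γ^t·E[r] = 0.213675, running G = 2.416255
t=7: π = [0.1726, 0.2082, 0.1675, 0.2493, 0.2024], E[r] = 0.8150, γ^t·E[r] = 0.170928, running G = 2.587183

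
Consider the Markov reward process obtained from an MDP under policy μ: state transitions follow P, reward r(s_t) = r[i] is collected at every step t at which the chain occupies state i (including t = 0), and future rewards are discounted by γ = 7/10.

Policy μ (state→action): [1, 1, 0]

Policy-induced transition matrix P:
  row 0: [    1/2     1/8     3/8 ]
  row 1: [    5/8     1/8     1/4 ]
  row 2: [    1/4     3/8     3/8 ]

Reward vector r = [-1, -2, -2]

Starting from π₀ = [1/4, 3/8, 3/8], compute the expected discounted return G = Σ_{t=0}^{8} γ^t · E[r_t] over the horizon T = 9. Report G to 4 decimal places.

t=0: π = [0.2500, 0.3750, 0.3750], E[r] = -1.7500, γ^t·E[r] = -1.750000, running G = -1.750000
t=1: π = [0.4531, 0.2188, 0.3281], E[r] = -1.5469, γ^t·E[r] = -1.082813, running G = -2.832813
t=2: π = [0.4453, 0.2070, 0.3477], E[r] = -1.5547, γ^t·E[r] = -0.761797, running G = -3.594609
t=3: π = [0.4390, 0.2119, 0.3491], E[r] = -1.5610, γ^t·E[r] = -0.535435, running G = -4.130044
t=4: π = [0.4392, 0.2123, 0.3485], E[r] = -1.5608, γ^t·E[r] = -0.374746, running G = -4.504790
t=5: π = [0.4394, 0.2121, 0.3485], E[r] = -1.5606, γ^t·E[r] = -0.262289, running G = -4.767079
t=6: π = [0.4394, 0.2121, 0.3485], E[r] = -1.5606, γ^t·E[r] = -0.183603, running G = -4.950682
t=7: π = [0.4394, 0.2121, 0.3485], E[r] = -1.5606, γ^t·E[r] = -0.128523, running G = -5.079205
t=8: π = [0.4394, 0.2121, 0.3485], E[r] = -1.5606, γ^t·E[r] = -0.089966, running G = -5.169171

G = -5.1692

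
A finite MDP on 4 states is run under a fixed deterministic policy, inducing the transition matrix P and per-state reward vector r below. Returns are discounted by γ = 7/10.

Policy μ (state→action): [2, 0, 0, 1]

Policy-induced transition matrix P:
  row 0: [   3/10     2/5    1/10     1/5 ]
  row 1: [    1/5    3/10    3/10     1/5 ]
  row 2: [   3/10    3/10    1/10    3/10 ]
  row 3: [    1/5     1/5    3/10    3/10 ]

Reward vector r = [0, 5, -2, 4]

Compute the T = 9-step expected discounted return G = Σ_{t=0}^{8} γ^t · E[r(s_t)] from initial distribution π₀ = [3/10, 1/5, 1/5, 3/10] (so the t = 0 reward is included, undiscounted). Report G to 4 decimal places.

t=0: π = [0.3000, 0.2000, 0.2000, 0.3000], E[r] = 1.8000, γ^t·E[r] = 1.800000, running G = 1.800000
t=1: π = [0.2500, 0.3000, 0.2000, 0.2500], E[r] = 2.1000, γ^t·E[r] = 1.470000, running G = 3.270000
t=2: π = [0.2450, 0.3000, 0.2100, 0.2450], E[r] = 2.0600, γ^t·E[r] = 1.009400, running G = 4.279400
t=3: π = [0.2455, 0.3000, 0.2090, 0.2455], E[r] = 2.0640, γ^t·E[r] = 0.707952, running G = 4.987352
t=4: π = [0.2455, 0.3000, 0.2091, 0.2455], E[r] = 2.0636, γ^t·E[r] = 0.495470, running G = 5.482822
t=5: π = [0.2455, 0.3000, 0.2091, 0.2455], E[r] = 2.0636, γ^t·E[r] = 0.346836, running G = 5.829658
t=6: π = [0.2455, 0.3000, 0.2091, 0.2455], E[r] = 2.0636, γ^t·E[r] = 0.242785, running G = 6.072443
t=7: π = [0.2455, 0.3000, 0.2091, 0.2455], E[r] = 2.0636, γ^t·E[r] = 0.169949, running G = 6.242392
t=8: π = [0.2455, 0.3000, 0.2091, 0.2455], E[r] = 2.0636, γ^t·E[r] = 0.118965, running G = 6.361357

G = 6.3614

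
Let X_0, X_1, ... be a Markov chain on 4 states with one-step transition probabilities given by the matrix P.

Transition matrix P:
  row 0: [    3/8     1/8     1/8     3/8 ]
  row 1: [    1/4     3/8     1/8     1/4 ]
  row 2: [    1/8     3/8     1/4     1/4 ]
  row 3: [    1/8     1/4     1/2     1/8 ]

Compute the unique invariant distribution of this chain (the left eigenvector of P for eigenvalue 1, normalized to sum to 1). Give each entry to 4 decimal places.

Balance equations π_j = Σ_i π_i·P[i][j]:
  π_0 = 3/8·π_0 + 1/4·π_1 + 1/8·π_2 + 1/8·π_3
  π_1 = 1/8·π_0 + 3/8·π_1 + 3/8·π_2 + 1/4·π_3
  π_2 = 1/8·π_0 + 1/8·π_1 + 1/4·π_2 + 1/2·π_3
  normalize: π_0 + π_1 + π_2 + π_3 = 1
Solving the linear system gives exactly π = [97/451, 131/451, 112/451, 111/451].

π = [0.2151, 0.2905, 0.2483, 0.2461]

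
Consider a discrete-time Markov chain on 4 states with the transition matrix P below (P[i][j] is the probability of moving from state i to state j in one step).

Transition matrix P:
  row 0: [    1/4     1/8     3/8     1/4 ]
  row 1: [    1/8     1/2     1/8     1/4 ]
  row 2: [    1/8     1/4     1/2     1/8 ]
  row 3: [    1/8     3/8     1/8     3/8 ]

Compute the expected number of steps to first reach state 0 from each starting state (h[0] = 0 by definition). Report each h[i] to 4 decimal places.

h = [0.0000, 8.0000, 8.0000, 8.0000]

First-step conditioning: h[0] = 0; for i ≠ 0, h[i] = 1 + Σ_k P[i][k]·h[k].
  h[1] = 1 + 1/2·h[1] + 1/8·h[2] + 1/4·h[3]
  h[2] = 1 + 1/4·h[1] + 1/2·h[2] + 1/8·h[3]
  h[3] = 1 + 3/8·h[1] + 1/8·h[2] + 3/8·h[3]
Solving the 3×3 linear system over states ≠ 0 gives exactly h = [0, 8, 8, 8] (h[0] = 0 is the target).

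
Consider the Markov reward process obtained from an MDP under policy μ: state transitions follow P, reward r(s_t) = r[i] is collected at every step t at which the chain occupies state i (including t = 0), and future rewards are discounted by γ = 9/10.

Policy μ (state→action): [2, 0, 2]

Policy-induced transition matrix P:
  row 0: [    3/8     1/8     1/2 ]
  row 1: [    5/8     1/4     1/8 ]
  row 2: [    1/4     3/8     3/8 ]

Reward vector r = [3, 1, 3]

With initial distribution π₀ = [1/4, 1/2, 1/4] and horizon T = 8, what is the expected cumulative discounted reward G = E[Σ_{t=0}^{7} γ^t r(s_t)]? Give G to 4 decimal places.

t=0: π = [0.2500, 0.5000, 0.2500], E[r] = 2.0000, γ^t·E[r] = 2.000000, running G = 2.000000
t=1: π = [0.4688, 0.2500, 0.2813], E[r] = 2.5000, γ^t·E[r] = 2.250000, running G = 4.250000
t=2: π = [0.4023, 0.2266, 0.3711], E[r] = 2.5469, γ^t·E[r] = 2.062969, running G = 6.312969
t=3: π = [0.3853, 0.2461, 0.3687], E[r] = 2.5078, γ^t·E[r] = 1.828195, running G = 8.141164
t=4: π = [0.3904, 0.2479, 0.3616], E[r] = 2.5042, γ^t·E[r] = 1.642973, running G = 9.784137
t=5: π = [0.3918, 0.2464, 0.3618], E[r] = 2.5072, γ^t·E[r] = 1.480478, running G = 11.264615
t=6: π = [0.3914, 0.2463, 0.3624], E[r] = 2.5075, γ^t·E[r] = 1.332582, running G = 12.597197
t=7: π = [0.3913, 0.2464, 0.3624], E[r] = 2.5072, γ^t·E[r] = 1.199210, running G = 13.796407

G = 13.7964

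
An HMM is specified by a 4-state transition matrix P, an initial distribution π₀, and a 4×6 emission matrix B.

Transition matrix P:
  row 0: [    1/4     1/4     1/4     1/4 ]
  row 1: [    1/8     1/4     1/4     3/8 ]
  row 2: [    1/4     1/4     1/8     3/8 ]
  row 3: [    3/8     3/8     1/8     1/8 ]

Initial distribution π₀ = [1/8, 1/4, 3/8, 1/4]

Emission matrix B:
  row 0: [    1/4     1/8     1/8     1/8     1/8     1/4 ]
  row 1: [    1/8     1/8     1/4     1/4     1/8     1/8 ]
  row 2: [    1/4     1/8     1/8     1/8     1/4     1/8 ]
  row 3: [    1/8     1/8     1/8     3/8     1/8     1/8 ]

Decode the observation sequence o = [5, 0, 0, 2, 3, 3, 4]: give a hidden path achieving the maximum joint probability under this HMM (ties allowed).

t=0: δ = [3.125e-02, 3.125e-02, 4.688e-02, 3.125e-02]  (obs o_0=5)
t=1: δ = [2.930e-03, 1.465e-03, 1.953e-03, 2.197e-03]  ψ = [2, 2, 0, 2]  (obs o_1=0)
t=2: δ = [2.060e-04, 1.030e-04, 1.831e-04, 9.155e-05]  ψ = [3, 3, 0, 0]  (obs o_2=0)
t=3: δ = [6.437e-06, 1.287e-05, 6.437e-06, 8.583e-06]  ψ = [0, 0, 0, 2]  (obs o_3=2)
t=4: δ = [4.023e-07, 8.047e-07, 4.023e-07, 1.810e-06]  ψ = [3, 1, 1, 1]  (obs o_4=3)
t=5: δ = [8.487e-08, 1.697e-07, 2.829e-08, 1.132e-07]  ψ = [3, 3, 3, 1]  (obs o_5=3)
t=6: δ = [5.304e-09, 5.304e-09, 1.061e-08, 7.956e-09]  ψ = [3, 1, 1, 1]  (obs o_6=4)
backtrack: best end state = 2; path = [2, 3, 0, 1, 3, 1, 2]

path = [2, 3, 0, 1, 3, 1, 2]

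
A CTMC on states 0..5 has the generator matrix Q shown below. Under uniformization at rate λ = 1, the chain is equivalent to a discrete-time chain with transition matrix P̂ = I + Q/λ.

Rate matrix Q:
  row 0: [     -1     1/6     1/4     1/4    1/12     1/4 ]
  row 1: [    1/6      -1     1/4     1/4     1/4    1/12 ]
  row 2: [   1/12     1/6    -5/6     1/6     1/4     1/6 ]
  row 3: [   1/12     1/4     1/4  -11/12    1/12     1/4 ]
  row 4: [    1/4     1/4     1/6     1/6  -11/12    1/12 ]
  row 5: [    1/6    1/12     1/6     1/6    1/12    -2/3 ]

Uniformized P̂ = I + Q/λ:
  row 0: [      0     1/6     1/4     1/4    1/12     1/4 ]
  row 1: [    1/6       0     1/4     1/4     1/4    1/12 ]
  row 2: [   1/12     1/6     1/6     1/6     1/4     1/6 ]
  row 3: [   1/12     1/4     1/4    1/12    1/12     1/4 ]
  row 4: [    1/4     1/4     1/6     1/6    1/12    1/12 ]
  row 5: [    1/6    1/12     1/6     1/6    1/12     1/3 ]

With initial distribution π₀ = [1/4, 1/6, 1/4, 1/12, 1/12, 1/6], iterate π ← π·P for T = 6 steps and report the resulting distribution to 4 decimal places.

t=0: π = [0.2500, 0.1667, 0.2500, 0.0833, 0.0833, 0.1667]
t=1: π = [0.1042, 0.1389, 0.2083, 0.1944, 0.1528, 0.2014]
t=2: π = [0.1285, 0.1557, 0.2031, 0.1707, 0.1412, 0.2008]
t=3: π = [0.1259, 0.1500, 0.2046, 0.1761, 0.1431, 0.2003]
t=4: π = [0.1259, 0.1516, 0.2043, 0.1750, 0.1424, 0.2008]
t=5: π = [0.1259, 0.1511, 0.2044, 0.1752, 0.1427, 0.2007]
t=6: π = [0.1259, 0.1512, 0.2044, 0.1752, 0.1426, 0.2007]

π = [0.1259, 0.1512, 0.2044, 0.1752, 0.1426, 0.2007]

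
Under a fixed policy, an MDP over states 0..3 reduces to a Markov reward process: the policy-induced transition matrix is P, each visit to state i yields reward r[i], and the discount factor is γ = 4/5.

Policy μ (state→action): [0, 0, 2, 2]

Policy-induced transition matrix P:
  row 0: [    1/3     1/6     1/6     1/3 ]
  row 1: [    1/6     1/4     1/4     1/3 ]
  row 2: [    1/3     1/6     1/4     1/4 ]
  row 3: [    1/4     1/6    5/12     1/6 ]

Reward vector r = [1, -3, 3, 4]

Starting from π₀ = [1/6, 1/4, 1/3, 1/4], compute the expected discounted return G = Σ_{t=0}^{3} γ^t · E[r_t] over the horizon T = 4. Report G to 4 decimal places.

G = 4.5525

t=0: π = [0.1667, 0.2500, 0.3333, 0.2500], E[r] = 1.4167, γ^t·E[r] = 1.416667, running G = 1.416667
t=1: π = [0.2708, 0.1875, 0.2778, 0.2639], E[r] = 1.5972, γ^t·E[r] = 1.277778, running G = 2.694444
t=2: π = [0.2801, 0.1823, 0.2714, 0.2662], E[r] = 1.6123, γ^t·E[r] = 1.031852, running G = 3.726296
t=3: π = [0.2808, 0.1819, 0.2710, 0.2663], E[r] = 1.6137, γ^t·E[r] = 0.826198, running G = 4.552494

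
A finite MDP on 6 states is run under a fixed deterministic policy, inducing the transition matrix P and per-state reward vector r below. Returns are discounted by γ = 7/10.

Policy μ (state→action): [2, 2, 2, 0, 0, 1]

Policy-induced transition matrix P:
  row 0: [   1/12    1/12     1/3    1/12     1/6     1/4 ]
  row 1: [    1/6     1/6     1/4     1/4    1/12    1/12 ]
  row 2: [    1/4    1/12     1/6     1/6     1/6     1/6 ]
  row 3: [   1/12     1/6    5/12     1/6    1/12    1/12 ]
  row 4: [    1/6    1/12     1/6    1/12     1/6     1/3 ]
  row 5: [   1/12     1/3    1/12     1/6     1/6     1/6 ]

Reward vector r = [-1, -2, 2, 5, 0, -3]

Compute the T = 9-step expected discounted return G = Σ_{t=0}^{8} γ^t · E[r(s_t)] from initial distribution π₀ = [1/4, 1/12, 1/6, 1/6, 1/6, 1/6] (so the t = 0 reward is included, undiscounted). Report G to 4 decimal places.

t=0: π = [0.2500, 0.0833, 0.1667, 0.1667, 0.1667, 0.1667], E[r] = 0.2500, γ^t·E[r] = 0.250000, running G = 0.250000
t=1: π = [0.1319, 0.1458, 0.2431, 0.1389, 0.1458, 0.1944], E[r] = 0.1736, γ^t·E[r] = 0.121528, running G = 0.371528
t=2: π = [0.1481, 0.1557, 0.2193, 0.1557, 0.1429, 0.1782], E[r] = 0.2228, γ^t·E[r] = 0.109172, running G = 0.480700
t=3: π = [0.1448, 0.1538, 0.2284, 0.1554, 0.1407, 0.1769], E[r] = 0.2506, γ^t·E[r] = 0.085948, running G = 0.566649
t=4: π = [0.1459, 0.1533, 0.2277, 0.1557, 0.1409, 0.1764], E[r] = 0.2521, γ^t·E[r] = 0.060523, running G = 0.627172
t=5: π = [0.1458, 0.1532, 0.2280, 0.1555, 0.1409, 0.1766], E[r] = 0.2518, γ^t·E[r] = 0.042323, running G = 0.669495
t=6: π = [0.1458, 0.1532, 0.2279, 0.1555, 0.1409, 0.1766], E[r] = 0.2515, γ^t·E[r] = 0.029593, running G = 0.699088
t=7: π = [0.1458, 0.1532, 0.2279, 0.1555, 0.1409, 0.1766], E[r] = 0.2515, γ^t·E[r] = 0.020713, running G = 0.719801
t=8: π = [0.1458, 0.1532, 0.2279, 0.1555, 0.1409, 0.1766], E[r] = 0.2515, γ^t·E[r] = 0.014499, running G = 0.734300

G = 0.7343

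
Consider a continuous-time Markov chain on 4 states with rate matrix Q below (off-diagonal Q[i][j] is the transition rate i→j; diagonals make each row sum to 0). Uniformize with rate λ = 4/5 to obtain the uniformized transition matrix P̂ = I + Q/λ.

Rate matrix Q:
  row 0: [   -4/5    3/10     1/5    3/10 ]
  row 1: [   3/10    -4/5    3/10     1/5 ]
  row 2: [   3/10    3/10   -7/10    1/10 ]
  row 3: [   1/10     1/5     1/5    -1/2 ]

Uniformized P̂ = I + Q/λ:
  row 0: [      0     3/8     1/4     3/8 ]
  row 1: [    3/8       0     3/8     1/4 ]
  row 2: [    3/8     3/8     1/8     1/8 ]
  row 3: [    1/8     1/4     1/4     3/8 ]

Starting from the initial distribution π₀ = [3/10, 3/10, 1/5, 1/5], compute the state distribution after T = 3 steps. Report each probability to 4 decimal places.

π = [0.2213, 0.2463, 0.2504, 0.2820]

t=0: π = [0.3000, 0.3000, 0.2000, 0.2000]
t=1: π = [0.2125, 0.2375, 0.2625, 0.2875]
t=2: π = [0.2234, 0.2500, 0.2469, 0.2797]
t=3: π = [0.2213, 0.2463, 0.2504, 0.2820]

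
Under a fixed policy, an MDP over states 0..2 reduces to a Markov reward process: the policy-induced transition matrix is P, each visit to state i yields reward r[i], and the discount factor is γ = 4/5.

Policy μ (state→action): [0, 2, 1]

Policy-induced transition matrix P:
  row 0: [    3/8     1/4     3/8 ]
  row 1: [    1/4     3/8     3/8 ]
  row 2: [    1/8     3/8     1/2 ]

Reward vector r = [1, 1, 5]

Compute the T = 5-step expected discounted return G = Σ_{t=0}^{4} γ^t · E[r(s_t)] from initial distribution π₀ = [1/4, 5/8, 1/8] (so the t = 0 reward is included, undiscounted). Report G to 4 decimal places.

G = 7.7752

t=0: π = [0.2500, 0.6250, 0.1250], E[r] = 1.5000, γ^t·E[r] = 1.500000, running G = 1.500000
t=1: π = [0.2656, 0.3438, 0.3906], E[r] = 2.5625, γ^t·E[r] = 2.050000, running G = 3.550000
t=2: π = [0.2344, 0.3418, 0.4238], E[r] = 2.6953, γ^t·E[r] = 1.725000, running G = 5.275000
t=3: π = [0.2263, 0.3457, 0.4280], E[r] = 2.7119, γ^t·E[r] = 1.388500, running G = 6.663500
t=4: π = [0.2248, 0.3467, 0.4285], E[r] = 2.7140, γ^t·E[r] = 1.111650, running G = 7.775150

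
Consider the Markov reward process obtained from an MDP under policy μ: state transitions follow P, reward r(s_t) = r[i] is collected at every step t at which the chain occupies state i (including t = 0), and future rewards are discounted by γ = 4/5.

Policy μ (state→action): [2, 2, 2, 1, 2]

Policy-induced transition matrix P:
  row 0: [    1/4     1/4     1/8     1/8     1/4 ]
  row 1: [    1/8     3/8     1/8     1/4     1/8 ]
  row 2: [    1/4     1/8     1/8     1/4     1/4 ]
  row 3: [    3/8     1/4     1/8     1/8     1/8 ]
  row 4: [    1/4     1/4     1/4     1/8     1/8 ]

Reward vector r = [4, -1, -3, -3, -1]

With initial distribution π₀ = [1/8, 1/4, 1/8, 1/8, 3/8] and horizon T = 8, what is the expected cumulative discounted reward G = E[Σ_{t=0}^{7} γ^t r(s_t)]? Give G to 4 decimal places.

G = -2.3546

t=0: π = [0.1250, 0.2500, 0.1250, 0.1250, 0.3750], E[r] = -0.8750, γ^t·E[r] = -0.875000, running G = -0.875000
t=1: π = [0.2344, 0.2656, 0.1719, 0.1719, 0.1563], E[r] = -0.5156, γ^t·E[r] = -0.412500, running G = -1.287500
t=2: π = [0.2383, 0.2617, 0.1445, 0.1797, 0.1758], E[r] = -0.4570, γ^t·E[r] = -0.292500, running G = -1.580000
t=3: π = [0.2397, 0.2646, 0.1470, 0.1758, 0.1729], E[r] = -0.4468, γ^t·E[r] = -0.228750, running G = -1.808750
t=4: π = [0.2389, 0.2647, 0.1466, 0.1765, 0.1733], E[r] = -0.4517, γ^t·E[r] = -0.185000, running G = -1.993750
t=5: π = [0.2390, 0.2648, 0.1467, 0.1764, 0.1732], E[r] = -0.4513, γ^t·E[r] = -0.147890, running G = -2.141640
t=6: π = [0.2390, 0.2648, 0.1466, 0.1764, 0.1732], E[r] = -0.4514, γ^t·E[r] = -0.118325, running G = -2.259965
t=7: π = [0.2390, 0.2648, 0.1467, 0.1764, 0.1732], E[r] = -0.4514, γ^t·E[r] = -0.094657, running G = -2.354622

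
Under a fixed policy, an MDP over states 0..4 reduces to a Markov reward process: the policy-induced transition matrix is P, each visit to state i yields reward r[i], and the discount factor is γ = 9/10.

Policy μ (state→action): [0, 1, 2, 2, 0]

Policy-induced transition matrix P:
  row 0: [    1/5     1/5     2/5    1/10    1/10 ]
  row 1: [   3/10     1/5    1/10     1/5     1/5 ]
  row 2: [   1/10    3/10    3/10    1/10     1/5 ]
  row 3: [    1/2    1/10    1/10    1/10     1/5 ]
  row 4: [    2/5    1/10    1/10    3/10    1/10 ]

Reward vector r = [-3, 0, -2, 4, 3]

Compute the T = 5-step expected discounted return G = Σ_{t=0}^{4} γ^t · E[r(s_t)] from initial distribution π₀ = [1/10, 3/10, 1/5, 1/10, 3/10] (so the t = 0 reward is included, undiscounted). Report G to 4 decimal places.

G = 0.1055

t=0: π = [0.1000, 0.3000, 0.2000, 0.1000, 0.3000], E[r] = 0.6000, γ^t·E[r] = 0.600000, running G = 0.600000
t=1: π = [0.3000, 0.1800, 0.1700, 0.1900, 0.1600], E[r] = 0.0000, γ^t·E[r] = 0.000000, running G = 0.600000
t=2: π = [0.2900, 0.1820, 0.2240, 0.1500, 0.1540], E[r] = -0.2560, γ^t·E[r] = -0.207360, running G = 0.392640
t=3: π = [0.2716, 0.1920, 0.2318, 0.1490, 0.1556], E[r] = -0.2156, γ^t·E[r] = -0.157172, running G = 0.235468
t=4: π = [0.2718, 0.1927, 0.2278, 0.1503, 0.1573], E[r] = -0.1981, γ^t·E[r] = -0.129960, running G = 0.105507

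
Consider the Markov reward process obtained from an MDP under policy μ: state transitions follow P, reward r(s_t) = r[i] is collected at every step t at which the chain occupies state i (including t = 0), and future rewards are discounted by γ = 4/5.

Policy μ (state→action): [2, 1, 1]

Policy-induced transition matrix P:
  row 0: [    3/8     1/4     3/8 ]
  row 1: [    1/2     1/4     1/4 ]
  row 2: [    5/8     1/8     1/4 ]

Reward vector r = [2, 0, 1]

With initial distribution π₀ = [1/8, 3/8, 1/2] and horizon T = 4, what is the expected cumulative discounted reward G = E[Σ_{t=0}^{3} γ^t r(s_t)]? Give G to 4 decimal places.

t=0: π = [0.1250, 0.3750, 0.5000], E[r] = 0.7500, γ^t·E[r] = 0.750000, running G = 0.750000
t=1: π = [0.5469, 0.1875, 0.2656], E[r] = 1.3594, γ^t·E[r] = 1.087500, running G = 1.837500
t=2: π = [0.4648, 0.2168, 0.3184], E[r] = 1.2480, γ^t·E[r] = 0.798750, running G = 2.636250
t=3: π = [0.4817, 0.2102, 0.3081], E[r] = 1.2715, γ^t·E[r] = 0.651000, running G = 3.287250

G = 3.2873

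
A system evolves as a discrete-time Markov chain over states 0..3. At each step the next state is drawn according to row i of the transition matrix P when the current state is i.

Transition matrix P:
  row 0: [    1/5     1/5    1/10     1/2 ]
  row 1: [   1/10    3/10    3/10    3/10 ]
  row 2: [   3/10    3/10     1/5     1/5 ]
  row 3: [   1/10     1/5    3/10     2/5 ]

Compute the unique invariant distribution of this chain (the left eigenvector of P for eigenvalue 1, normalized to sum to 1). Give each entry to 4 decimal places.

Balance equations π_j = Σ_i π_i·P[i][j]:
  π_0 = 1/5·π_0 + 1/10·π_1 + 3/10·π_2 + 1/10·π_3
  π_1 = 1/5·π_0 + 3/10·π_1 + 3/10·π_2 + 1/5·π_3
  π_2 = 1/10·π_0 + 3/10·π_1 + 1/5·π_2 + 3/10·π_3
  normalize: π_0 + π_1 + π_2 + π_3 = 1
Solving the linear system gives exactly π = [17/103, 77/309, 25/103, 106/309].

π = [0.1650, 0.2492, 0.2427, 0.3430]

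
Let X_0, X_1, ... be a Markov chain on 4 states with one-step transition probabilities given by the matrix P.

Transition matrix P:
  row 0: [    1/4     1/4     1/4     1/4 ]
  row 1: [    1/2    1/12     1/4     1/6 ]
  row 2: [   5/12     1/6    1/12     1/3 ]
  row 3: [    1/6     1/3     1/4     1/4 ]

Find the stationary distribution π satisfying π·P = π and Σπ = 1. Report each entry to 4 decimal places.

Balance equations π_j = Σ_i π_i·P[i][j]:
  π_0 = 1/4·π_0 + 1/2·π_1 + 5/12·π_2 + 1/6·π_3
  π_1 = 1/4·π_0 + 1/12·π_1 + 1/6·π_2 + 1/3·π_3
  π_2 = 1/4·π_0 + 1/4·π_1 + 1/12·π_2 + 1/4·π_3
  normalize: π_0 + π_1 + π_2 + π_3 = 1
Solving the linear system gives exactly π = [755/2366, 513/2366, 3/14, 591/2366].

π = [0.3191, 0.2168, 0.2143, 0.2498]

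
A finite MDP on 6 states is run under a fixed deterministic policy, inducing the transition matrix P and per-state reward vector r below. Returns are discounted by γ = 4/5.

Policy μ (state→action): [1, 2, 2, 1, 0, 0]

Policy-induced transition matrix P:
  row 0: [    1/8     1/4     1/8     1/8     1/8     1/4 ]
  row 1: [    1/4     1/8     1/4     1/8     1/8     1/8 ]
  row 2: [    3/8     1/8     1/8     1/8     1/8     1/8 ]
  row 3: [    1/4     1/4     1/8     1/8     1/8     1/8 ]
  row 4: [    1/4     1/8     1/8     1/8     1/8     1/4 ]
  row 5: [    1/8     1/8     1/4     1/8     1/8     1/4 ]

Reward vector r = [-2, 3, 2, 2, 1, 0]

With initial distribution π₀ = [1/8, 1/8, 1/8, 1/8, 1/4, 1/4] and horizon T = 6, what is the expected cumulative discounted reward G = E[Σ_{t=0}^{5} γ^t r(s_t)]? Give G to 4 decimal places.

G = 2.9492

t=0: π = [0.1250, 0.1250, 0.1250, 0.1250, 0.2500, 0.2500], E[r] = 0.8750, γ^t·E[r] = 0.875000, running G = 0.875000
t=1: π = [0.2188, 0.1563, 0.1719, 0.1250, 0.1250, 0.2031], E[r] = 0.7500, γ^t·E[r] = 0.600000, running G = 1.475000
t=2: π = [0.2188, 0.1680, 0.1699, 0.1250, 0.1250, 0.1934], E[r] = 0.7813, γ^t·E[r] = 0.500000, running G = 1.975000
t=3: π = [0.2197, 0.1680, 0.1702, 0.1250, 0.1250, 0.1921], E[r] = 0.7798, γ^t·E[r] = 0.399250, running G = 2.374250
t=4: π = [0.2198, 0.1681, 0.1700, 0.1250, 0.1250, 0.1921], E[r] = 0.7797, γ^t·E[r] = 0.319375, running G = 2.693625
t=5: π = [0.2198, 0.1681, 0.1700, 0.1250, 0.1250, 0.1921], E[r] = 0.7798, γ^t·E[r] = 0.255530, running G = 2.949155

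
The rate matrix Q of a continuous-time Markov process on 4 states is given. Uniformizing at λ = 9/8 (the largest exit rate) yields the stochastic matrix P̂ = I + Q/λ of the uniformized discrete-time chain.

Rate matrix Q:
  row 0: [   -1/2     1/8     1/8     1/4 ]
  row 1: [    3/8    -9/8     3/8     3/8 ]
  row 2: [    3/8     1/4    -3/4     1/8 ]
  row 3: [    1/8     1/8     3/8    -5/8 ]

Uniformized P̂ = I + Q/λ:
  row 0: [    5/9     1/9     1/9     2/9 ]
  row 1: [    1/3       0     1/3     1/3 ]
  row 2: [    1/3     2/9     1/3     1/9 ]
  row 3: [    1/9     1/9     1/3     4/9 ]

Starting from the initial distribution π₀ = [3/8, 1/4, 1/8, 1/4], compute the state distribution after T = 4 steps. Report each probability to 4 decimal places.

π = [0.3517, 0.1256, 0.2554, 0.2673]

t=0: π = [0.3750, 0.2500, 0.1250, 0.2500]
t=1: π = [0.3611, 0.0972, 0.2500, 0.2917]
t=2: π = [0.3488, 0.1281, 0.2531, 0.2701]
t=3: π = [0.3508, 0.1250, 0.2558, 0.2683]
t=4: π = [0.3517, 0.1256, 0.2554, 0.2673]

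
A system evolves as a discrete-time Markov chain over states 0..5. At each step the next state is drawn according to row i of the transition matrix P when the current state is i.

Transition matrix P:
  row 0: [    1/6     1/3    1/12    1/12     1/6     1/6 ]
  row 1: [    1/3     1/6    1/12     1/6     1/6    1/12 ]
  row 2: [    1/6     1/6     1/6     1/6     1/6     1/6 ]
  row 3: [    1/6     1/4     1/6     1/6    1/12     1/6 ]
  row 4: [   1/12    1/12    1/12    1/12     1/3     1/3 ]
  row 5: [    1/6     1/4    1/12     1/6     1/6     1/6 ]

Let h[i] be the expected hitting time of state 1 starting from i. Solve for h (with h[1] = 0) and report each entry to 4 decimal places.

h = [4.1153, 0.0000, 4.8931, 4.4411, 5.4239, 4.4854]

First-step conditioning: h[1] = 0; for i ≠ 1, h[i] = 1 + Σ_k P[i][k]·h[k].
  h[0] = 1 + 1/6·h[0] + 1/12·h[2] + 1/12·h[3] + 1/6·h[4] + 1/6·h[5]
  h[2] = 1 + 1/6·h[0] + 1/6·h[2] + 1/6·h[3] + 1/6·h[4] + 1/6·h[5]
  h[3] = 1 + 1/6·h[0] + 1/6·h[2] + 1/6·h[3] + 1/12·h[4] + 1/6·h[5]
  h[4] = 1 + 1/12·h[0] + 1/12·h[2] + 1/12·h[3] + 1/3·h[4] + 1/3·h[5]
  h[5] = 1 + 1/6·h[0] + 1/12·h[2] + 1/6·h[3] + 1/6·h[4] + 1/6·h[5]
Solving the 5×5 linear system over states ≠ 1 gives exactly h = [28844/7009, 0, 34296/7009, 31128/7009, 38016/7009, 31438/7009] (h[1] = 0 is the target).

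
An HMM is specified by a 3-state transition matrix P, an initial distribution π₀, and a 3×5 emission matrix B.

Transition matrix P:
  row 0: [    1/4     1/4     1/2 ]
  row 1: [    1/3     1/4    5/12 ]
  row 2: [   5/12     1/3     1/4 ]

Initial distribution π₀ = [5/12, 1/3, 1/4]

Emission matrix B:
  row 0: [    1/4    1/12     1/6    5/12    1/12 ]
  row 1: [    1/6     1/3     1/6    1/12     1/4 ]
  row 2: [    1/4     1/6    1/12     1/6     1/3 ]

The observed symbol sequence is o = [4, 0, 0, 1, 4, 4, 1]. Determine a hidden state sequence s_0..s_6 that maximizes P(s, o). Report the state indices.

path = [2, 0, 2, 1, 2, 2, 1]

t=0: δ = [3.472e-02, 8.333e-02, 8.333e-02]  (obs o_0=4)
t=1: δ = [8.681e-03, 4.630e-03, 8.681e-03]  ψ = [2, 2, 1]  (obs o_1=0)
t=2: δ = [9.042e-04, 4.823e-04, 1.085e-03]  ψ = [2, 2, 0]  (obs o_2=0)
t=3: δ = [3.768e-05, 1.206e-04, 7.535e-05]  ψ = [2, 2, 0]  (obs o_3=1)
t=4: δ = [3.349e-06, 7.535e-06, 1.674e-05]  ψ = [1, 1, 1]  (obs o_4=4)
t=5: δ = [5.814e-07, 1.395e-06, 1.395e-06]  ψ = [2, 2, 2]  (obs o_5=4)
t=6: δ = [4.845e-08, 1.550e-07, 9.690e-08]  ψ = [2, 2, 1]  (obs o_6=1)
backtrack: best end state = 1; path = [2, 0, 2, 1, 2, 2, 1]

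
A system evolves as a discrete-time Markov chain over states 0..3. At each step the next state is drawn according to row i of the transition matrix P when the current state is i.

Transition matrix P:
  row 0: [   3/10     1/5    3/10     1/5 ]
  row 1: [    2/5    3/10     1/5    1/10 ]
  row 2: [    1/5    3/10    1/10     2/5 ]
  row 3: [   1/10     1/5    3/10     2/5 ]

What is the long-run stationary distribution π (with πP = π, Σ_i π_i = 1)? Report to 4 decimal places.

Balance equations π_j = Σ_i π_i·P[i][j]:
  π_0 = 3/10·π_0 + 2/5·π_1 + 1/5·π_2 + 1/10·π_3
  π_1 = 1/5·π_0 + 3/10·π_1 + 3/10·π_2 + 1/5·π_3
  π_2 = 3/10·π_0 + 1/5·π_1 + 1/10·π_2 + 3/10·π_3
  normalize: π_0 + π_1 + π_2 + π_3 = 1
Solving the linear system gives exactly π = [215/872, 27/109, 25/109, 241/872].

π = [0.2466, 0.2477, 0.2294, 0.2764]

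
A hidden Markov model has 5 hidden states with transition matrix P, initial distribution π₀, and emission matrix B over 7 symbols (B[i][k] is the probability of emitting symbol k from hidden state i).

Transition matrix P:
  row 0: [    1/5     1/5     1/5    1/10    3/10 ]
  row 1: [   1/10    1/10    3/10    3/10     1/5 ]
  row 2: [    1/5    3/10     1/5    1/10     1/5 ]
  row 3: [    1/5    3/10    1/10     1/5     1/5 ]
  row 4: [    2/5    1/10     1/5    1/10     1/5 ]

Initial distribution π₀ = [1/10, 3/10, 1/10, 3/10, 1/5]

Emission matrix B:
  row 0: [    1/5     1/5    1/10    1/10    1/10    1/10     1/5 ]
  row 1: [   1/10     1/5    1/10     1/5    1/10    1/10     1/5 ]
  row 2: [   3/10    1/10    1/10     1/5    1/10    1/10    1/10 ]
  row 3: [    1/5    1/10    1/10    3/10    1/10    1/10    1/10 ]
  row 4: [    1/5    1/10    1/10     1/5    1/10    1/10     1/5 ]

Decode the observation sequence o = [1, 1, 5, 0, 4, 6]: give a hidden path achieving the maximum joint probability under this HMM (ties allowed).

t=0: δ = [2.000e-02, 6.000e-02, 1.000e-02, 3.000e-02, 2.000e-02]  (obs o_0=1)
t=1: δ = [1.600e-03, 1.800e-03, 1.800e-03, 1.800e-03, 1.200e-03]  ψ = [4, 3, 1, 1, 1]  (obs o_1=1)
t=2: δ = [4.800e-05, 5.400e-05, 5.400e-05, 5.400e-05, 4.800e-05]  ψ = [4, 2, 1, 1, 0]  (obs o_2=5)
t=3: δ = [3.840e-06, 1.620e-06, 4.860e-06, 3.240e-06, 2.880e-06]  ψ = [4, 2, 1, 1, 0]  (obs o_3=0)
t=4: δ = [1.152e-07, 1.458e-07, 9.720e-08, 6.480e-08, 1.152e-07]  ψ = [4, 2, 2, 3, 0]  (obs o_4=4)
t=5: δ = [9.216e-09, 5.832e-09, 4.374e-09, 4.374e-09, 6.912e-09]  ψ = [4, 2, 1, 1, 0]  (obs o_5=6)
backtrack: best end state = 0; path = [4, 0, 4, 0, 4, 0]

path = [4, 0, 4, 0, 4, 0]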